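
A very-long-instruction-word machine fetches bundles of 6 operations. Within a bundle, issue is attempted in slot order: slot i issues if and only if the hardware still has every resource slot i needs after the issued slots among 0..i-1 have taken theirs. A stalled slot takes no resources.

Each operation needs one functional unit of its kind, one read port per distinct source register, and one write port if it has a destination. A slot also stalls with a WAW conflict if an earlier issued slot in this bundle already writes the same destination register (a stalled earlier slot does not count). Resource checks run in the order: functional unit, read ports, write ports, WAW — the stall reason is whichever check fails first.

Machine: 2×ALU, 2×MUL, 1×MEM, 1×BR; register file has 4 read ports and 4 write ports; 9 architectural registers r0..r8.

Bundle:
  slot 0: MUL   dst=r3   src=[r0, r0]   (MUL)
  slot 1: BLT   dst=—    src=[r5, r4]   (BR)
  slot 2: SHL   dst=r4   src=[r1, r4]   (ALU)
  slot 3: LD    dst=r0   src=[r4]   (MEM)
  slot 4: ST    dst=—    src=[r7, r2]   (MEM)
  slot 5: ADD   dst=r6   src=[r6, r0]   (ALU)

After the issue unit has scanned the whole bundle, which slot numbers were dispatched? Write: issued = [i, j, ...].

issued = [0, 1, 3]

  0. MUL→r3 ⇒ go  {2A/1Mu/1Ld/1B | 3r 3w}
  1. BR ⇒ go  {2A/1Mu/1Ld/0B | 1r 3w}
  2. ALU→r4 ⇒ no(RD_PORT)  {2A/1Mu/1Ld/0B | 1r 3w}
  3. MEM→r0 ⇒ go  {2A/1Mu/0Ld/0B | 0r 2w}
  4. MEM ⇒ no(FU)  {2A/1Mu/0Ld/0B | 0r 2w}
  5. ALU→r6 ⇒ no(RD_PORT)  {2A/1Mu/0Ld/0B | 0r 2w}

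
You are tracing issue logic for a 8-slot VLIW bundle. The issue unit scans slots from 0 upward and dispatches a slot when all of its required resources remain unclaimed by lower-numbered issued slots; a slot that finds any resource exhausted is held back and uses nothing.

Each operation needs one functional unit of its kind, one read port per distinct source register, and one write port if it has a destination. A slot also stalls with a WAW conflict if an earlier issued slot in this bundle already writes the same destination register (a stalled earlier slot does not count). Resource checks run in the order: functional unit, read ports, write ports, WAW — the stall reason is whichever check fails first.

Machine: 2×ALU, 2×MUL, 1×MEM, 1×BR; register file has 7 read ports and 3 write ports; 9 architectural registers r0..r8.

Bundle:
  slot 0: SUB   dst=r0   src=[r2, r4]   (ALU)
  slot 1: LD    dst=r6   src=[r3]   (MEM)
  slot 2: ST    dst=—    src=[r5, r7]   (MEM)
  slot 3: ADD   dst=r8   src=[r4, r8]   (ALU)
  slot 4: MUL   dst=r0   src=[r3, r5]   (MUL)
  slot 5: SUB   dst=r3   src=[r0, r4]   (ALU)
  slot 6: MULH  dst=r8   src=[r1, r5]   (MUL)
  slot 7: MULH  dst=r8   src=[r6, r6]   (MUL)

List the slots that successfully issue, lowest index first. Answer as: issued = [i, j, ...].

  0. ALU→r0 ⇒ go  {1A/2Mu/1Ld/1B | 5r 2w}
  1. MEM→r6 ⇒ go  {1A/2Mu/0Ld/1B | 4r 1w}
  2. MEM ⇒ no(FU)  {1A/2Mu/0Ld/1B | 4r 1w}
  3. ALU→r8 ⇒ go  {0A/2Mu/0Ld/1B | 2r 0w}
  4. MUL→r0 ⇒ no(WR_PORT)  {0A/2Mu/0Ld/1B | 2r 0w}
  5. ALU→r3 ⇒ no(FU)  {0A/2Mu/0Ld/1B | 2r 0w}
  6. MUL→r8 ⇒ no(WR_PORT)  {0A/2Mu/0Ld/1B | 2r 0w}
  7. MUL→r8 ⇒ no(WR_PORT)  {0A/2Mu/0Ld/1B | 2r 0w}

issued = [0, 1, 3]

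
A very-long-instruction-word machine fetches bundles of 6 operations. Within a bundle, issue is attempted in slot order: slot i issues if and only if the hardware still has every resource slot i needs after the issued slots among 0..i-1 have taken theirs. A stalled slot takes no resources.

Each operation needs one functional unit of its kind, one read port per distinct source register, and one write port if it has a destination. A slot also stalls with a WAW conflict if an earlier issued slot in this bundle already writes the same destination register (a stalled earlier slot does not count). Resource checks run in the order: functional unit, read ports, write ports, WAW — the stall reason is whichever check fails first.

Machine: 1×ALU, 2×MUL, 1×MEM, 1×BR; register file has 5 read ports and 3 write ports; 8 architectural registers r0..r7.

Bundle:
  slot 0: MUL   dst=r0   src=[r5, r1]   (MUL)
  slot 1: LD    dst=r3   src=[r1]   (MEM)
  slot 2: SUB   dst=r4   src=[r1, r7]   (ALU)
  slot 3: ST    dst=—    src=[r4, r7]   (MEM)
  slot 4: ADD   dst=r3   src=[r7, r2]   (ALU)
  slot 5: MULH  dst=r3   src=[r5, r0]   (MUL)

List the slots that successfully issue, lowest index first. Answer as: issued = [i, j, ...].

issued = [0, 1, 2]

slot 0 (MUL): ISSUE — free A1,Mu1,Ld1,B1 rp3 wp2
slot 1 (MEM): ISSUE — free A1,Mu1,Ld0,B1 rp2 wp1
slot 2 (ALU): ISSUE — free A0,Mu1,Ld0,B1 rp0 wp0
slot 3 (MEM): stall FU — free A0,Mu1,Ld0,B1 rp0 wp0
slot 4 (ALU): stall FU — free A0,Mu1,Ld0,B1 rp0 wp0
slot 5 (MUL): stall RD_PORT — free A0,Mu1,Ld0,B1 rp0 wp0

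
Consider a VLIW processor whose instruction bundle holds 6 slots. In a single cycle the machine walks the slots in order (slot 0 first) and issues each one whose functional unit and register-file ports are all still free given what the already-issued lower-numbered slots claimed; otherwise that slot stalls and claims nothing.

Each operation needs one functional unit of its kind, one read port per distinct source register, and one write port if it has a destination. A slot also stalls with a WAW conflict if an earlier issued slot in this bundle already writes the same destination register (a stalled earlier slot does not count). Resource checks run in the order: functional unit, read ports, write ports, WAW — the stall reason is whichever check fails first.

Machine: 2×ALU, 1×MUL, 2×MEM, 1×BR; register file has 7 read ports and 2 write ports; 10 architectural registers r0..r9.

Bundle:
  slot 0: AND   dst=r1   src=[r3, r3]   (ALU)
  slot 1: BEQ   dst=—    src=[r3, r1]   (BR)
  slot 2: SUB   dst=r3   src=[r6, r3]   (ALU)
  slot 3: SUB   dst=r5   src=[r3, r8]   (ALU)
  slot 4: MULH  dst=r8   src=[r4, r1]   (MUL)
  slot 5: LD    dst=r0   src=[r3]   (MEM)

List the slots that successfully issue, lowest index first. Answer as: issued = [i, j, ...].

slot 0 (ALU): ISSUE — free A1,Mu1,Ld2,B1 rp6 wp1
slot 1 (BR): ISSUE — free A1,Mu1,Ld2,B0 rp4 wp1
slot 2 (ALU): ISSUE — free A0,Mu1,Ld2,B0 rp2 wp0
slot 3 (ALU): stall FU — free A0,Mu1,Ld2,B0 rp2 wp0
slot 4 (MUL): stall WR_PORT — free A0,Mu1,Ld2,B0 rp2 wp0
slot 5 (MEM): stall WR_PORT — free A0,Mu1,Ld2,B0 rp2 wp0

issued = [0, 1, 2]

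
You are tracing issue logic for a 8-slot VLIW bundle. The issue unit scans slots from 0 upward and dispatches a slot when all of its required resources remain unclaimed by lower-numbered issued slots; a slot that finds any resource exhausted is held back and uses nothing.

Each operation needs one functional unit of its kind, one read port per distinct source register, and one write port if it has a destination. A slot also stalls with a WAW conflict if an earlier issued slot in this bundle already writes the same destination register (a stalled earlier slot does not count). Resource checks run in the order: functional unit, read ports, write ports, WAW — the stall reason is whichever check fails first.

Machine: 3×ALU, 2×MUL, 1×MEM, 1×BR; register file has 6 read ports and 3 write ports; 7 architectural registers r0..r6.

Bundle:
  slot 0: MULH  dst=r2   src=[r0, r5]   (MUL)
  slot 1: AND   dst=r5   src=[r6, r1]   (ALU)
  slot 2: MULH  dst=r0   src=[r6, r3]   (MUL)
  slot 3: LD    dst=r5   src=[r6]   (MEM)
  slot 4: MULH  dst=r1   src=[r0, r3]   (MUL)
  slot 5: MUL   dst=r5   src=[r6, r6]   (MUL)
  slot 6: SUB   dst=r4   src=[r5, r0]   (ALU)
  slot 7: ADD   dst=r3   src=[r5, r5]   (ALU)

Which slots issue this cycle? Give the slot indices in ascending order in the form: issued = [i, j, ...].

  0. MUL→r2 ⇒ go  {3A/1Mu/1Ld/1B | 4r 2w}
  1. ALU→r5 ⇒ go  {2A/1Mu/1Ld/1B | 2r 1w}
  2. MUL→r0 ⇒ go  {2A/0Mu/1Ld/1B | 0r 0w}
  3. MEM→r5 ⇒ no(RD_PORT)  {2A/0Mu/1Ld/1B | 0r 0w}
  4. MUL→r1 ⇒ no(FU)  {2A/0Mu/1Ld/1B | 0r 0w}
  5. MUL→r5 ⇒ no(FU)  {2A/0Mu/1Ld/1B | 0r 0w}
  6. ALU→r4 ⇒ no(RD_PORT)  {2A/0Mu/1Ld/1B | 0r 0w}
  7. ALU→r3 ⇒ no(RD_PORT)  {2A/0Mu/1Ld/1B | 0r 0w}

issued = [0, 1, 2]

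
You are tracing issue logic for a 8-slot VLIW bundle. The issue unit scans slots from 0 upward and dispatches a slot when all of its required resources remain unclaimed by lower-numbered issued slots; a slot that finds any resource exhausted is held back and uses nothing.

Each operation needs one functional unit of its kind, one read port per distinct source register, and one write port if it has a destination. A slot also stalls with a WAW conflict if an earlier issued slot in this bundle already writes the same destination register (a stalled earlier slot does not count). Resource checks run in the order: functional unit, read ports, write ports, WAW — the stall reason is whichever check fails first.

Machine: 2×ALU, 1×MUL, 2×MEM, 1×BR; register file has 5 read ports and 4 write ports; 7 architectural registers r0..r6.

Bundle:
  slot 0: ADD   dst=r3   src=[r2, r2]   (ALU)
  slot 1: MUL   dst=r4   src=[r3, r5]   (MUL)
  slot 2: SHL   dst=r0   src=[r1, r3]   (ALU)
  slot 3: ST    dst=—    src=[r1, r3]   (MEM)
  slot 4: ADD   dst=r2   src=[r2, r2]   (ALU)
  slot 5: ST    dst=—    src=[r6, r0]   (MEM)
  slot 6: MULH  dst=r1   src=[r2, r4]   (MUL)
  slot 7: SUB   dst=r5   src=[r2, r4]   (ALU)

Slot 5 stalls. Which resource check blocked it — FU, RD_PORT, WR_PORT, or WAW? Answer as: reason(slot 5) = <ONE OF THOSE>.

  0. ALU→r3 ⇒ go  {1A/1Mu/2Ld/1B | 4r 3w}
  1. MUL→r4 ⇒ go  {1A/0Mu/2Ld/1B | 2r 2w}
  2. ALU→r0 ⇒ go  {0A/0Mu/2Ld/1B | 0r 1w}
  3. MEM ⇒ no(RD_PORT)  {0A/0Mu/2Ld/1B | 0r 1w}
  4. ALU→r2 ⇒ no(FU)  {0A/0Mu/2Ld/1B | 0r 1w}
  5. MEM ⇒ no(RD_PORT)  {0A/0Mu/2Ld/1B | 0r 1w}
  6. MUL→r1 ⇒ no(FU)  {0A/0Mu/2Ld/1B | 0r 1w}
  7. ALU→r5 ⇒ no(FU)  {0A/0Mu/2Ld/1B | 0r 1w}

reason(slot 5) = RD_PORT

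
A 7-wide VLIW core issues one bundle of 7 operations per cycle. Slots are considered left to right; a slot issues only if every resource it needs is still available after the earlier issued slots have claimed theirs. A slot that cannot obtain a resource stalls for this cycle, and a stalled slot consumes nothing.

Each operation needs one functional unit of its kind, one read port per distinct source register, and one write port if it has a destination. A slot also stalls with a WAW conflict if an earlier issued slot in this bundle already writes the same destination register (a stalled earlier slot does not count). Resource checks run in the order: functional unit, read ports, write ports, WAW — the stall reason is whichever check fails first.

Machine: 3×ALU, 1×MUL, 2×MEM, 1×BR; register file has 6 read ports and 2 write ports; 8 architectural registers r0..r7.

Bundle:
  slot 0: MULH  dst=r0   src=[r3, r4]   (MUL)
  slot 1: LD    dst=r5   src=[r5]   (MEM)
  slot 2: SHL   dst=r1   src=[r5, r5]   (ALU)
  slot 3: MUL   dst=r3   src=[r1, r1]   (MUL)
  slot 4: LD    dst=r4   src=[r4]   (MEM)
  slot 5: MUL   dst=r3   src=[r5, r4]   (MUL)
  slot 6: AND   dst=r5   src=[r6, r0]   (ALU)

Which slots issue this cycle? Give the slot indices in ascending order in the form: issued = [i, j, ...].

#0 MUL src=r3,r4 dispatched  <A:3 Mu:0 Ld:2 B:1 rd:4 wr:1>
#1 MEM src=r5 dispatched  <A:3 Mu:0 Ld:1 B:1 rd:3 wr:0>
#2 ALU src=r5,r5 held:WR_PORT  <A:3 Mu:0 Ld:1 B:1 rd:3 wr:0>
#3 MUL src=r1,r1 held:FU  <A:3 Mu:0 Ld:1 B:1 rd:3 wr:0>
#4 MEM src=r4 held:WR_PORT  <A:3 Mu:0 Ld:1 B:1 rd:3 wr:0>
#5 MUL src=r5,r4 held:FU  <A:3 Mu:0 Ld:1 B:1 rd:3 wr:0>
#6 ALU src=r6,r0 held:WR_PORT  <A:3 Mu:0 Ld:1 B:1 rd:3 wr:0>

issued = [0, 1]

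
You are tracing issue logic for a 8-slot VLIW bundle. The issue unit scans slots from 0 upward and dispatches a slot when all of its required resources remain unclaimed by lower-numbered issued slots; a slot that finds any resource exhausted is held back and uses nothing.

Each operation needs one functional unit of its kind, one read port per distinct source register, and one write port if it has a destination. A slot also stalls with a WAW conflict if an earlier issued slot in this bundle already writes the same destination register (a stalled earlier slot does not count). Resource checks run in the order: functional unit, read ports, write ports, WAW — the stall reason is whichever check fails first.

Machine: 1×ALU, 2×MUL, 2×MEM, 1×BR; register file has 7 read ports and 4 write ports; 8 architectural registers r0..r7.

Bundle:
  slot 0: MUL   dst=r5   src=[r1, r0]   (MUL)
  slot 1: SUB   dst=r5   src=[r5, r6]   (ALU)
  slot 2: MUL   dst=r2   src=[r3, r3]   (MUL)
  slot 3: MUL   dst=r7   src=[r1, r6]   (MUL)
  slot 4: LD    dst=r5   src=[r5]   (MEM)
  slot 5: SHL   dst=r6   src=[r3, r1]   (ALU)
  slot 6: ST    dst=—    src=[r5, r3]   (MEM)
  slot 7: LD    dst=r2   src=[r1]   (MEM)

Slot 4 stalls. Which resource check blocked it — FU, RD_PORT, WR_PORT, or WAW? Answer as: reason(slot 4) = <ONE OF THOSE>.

reason(slot 4) = WAW

slot 0 (MUL): ISSUE — free A1,Mu1,Ld2,B1 rp5 wp3
slot 1 (ALU): stall WAW — free A1,Mu1,Ld2,B1 rp5 wp3
slot 2 (MUL): ISSUE — free A1,Mu0,Ld2,B1 rp4 wp2
slot 3 (MUL): stall FU — free A1,Mu0,Ld2,B1 rp4 wp2
slot 4 (MEM): stall WAW — free A1,Mu0,Ld2,B1 rp4 wp2
slot 5 (ALU): ISSUE — free A0,Mu0,Ld2,B1 rp2 wp1
slot 6 (MEM): ISSUE — free A0,Mu0,Ld1,B1 rp0 wp1
slot 7 (MEM): stall RD_PORT — free A0,Mu0,Ld1,B1 rp0 wp1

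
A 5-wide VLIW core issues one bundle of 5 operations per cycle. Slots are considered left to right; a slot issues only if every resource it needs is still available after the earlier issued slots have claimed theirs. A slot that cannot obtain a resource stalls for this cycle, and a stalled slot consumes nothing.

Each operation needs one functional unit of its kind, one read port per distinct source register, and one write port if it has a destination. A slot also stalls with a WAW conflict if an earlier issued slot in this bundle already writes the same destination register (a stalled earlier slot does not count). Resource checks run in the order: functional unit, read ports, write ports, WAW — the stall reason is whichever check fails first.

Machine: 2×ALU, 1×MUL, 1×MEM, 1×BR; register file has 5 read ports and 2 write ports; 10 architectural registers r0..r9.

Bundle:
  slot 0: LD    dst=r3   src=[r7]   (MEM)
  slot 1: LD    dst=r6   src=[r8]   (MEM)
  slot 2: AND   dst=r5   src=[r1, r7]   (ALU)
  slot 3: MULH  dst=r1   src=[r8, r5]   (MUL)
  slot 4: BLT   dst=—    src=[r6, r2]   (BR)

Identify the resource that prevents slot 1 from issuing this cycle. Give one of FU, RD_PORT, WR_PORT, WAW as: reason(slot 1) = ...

reason(slot 1) = FU

  0. MEM→r3 ⇒ go  {2A/1Mu/0Ld/1B | 4r 1w}
  1. MEM→r6 ⇒ no(FU)  {2A/1Mu/0Ld/1B | 4r 1w}
  2. ALU→r5 ⇒ go  {1A/1Mu/0Ld/1B | 2r 0w}
  3. MUL→r1 ⇒ no(WR_PORT)  {1A/1Mu/0Ld/1B | 2r 0w}
  4. BR ⇒ go  {1A/1Mu/0Ld/0B | 0r 0w}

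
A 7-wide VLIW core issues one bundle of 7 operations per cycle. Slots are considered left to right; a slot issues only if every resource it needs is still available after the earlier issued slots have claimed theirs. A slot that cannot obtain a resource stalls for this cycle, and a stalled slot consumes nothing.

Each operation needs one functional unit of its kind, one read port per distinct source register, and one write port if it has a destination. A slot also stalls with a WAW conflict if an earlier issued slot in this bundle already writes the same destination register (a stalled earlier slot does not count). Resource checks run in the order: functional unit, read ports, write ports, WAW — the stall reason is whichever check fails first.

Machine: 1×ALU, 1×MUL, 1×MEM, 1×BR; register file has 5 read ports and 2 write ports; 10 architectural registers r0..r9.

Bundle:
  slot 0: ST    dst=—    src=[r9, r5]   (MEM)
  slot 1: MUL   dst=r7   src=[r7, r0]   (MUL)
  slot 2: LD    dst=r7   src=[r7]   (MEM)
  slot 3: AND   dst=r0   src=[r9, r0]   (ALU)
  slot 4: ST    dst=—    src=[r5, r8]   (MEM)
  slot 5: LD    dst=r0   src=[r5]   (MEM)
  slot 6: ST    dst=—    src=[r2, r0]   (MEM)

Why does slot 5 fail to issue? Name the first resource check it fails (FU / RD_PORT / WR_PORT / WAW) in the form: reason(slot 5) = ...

#0 MEM src=r9,r5 dispatched  <A:1 Mu:1 Ld:0 B:1 rd:3 wr:2>
#1 MUL src=r7,r0 dispatched  <A:1 Mu:0 Ld:0 B:1 rd:1 wr:1>
#2 MEM src=r7 held:FU  <A:1 Mu:0 Ld:0 B:1 rd:1 wr:1>
#3 ALU src=r9,r0 held:RD_PORT  <A:1 Mu:0 Ld:0 B:1 rd:1 wr:1>
#4 MEM src=r5,r8 held:FU  <A:1 Mu:0 Ld:0 B:1 rd:1 wr:1>
#5 MEM src=r5 held:FU  <A:1 Mu:0 Ld:0 B:1 rd:1 wr:1>
#6 MEM src=r2,r0 held:FU  <A:1 Mu:0 Ld:0 B:1 rd:1 wr:1>

reason(slot 5) = FU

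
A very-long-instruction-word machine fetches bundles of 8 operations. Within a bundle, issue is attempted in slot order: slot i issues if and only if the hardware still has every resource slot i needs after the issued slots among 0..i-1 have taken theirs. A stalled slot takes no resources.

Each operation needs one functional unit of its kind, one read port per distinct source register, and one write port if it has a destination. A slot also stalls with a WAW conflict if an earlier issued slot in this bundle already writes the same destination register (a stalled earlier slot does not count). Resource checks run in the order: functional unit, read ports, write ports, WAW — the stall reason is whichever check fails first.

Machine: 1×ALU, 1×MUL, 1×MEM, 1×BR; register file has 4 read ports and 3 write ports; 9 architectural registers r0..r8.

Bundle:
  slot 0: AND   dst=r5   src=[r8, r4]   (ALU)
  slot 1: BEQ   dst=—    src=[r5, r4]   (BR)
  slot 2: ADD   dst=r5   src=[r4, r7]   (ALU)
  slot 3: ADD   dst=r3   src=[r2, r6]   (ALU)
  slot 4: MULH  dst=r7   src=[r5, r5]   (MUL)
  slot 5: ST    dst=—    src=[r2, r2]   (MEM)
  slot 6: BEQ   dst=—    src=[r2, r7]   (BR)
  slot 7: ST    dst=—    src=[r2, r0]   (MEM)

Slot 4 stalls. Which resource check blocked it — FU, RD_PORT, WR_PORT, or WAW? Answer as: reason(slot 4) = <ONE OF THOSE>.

reason(slot 4) = RD_PORT

#0 ALU src=r8,r4 dispatched  <A:0 Mu:1 Ld:1 B:1 rd:2 wr:2>
#1 BR src=r5,r4 dispatched  <A:0 Mu:1 Ld:1 B:0 rd:0 wr:2>
#2 ALU src=r4,r7 held:FU  <A:0 Mu:1 Ld:1 B:0 rd:0 wr:2>
#3 ALU src=r2,r6 held:FU  <A:0 Mu:1 Ld:1 B:0 rd:0 wr:2>
#4 MUL src=r5,r5 held:RD_PORT  <A:0 Mu:1 Ld:1 B:0 rd:0 wr:2>
#5 MEM src=r2,r2 held:RD_PORT  <A:0 Mu:1 Ld:1 B:0 rd:0 wr:2>
#6 BR src=r2,r7 held:FU  <A:0 Mu:1 Ld:1 B:0 rd:0 wr:2>
#7 MEM src=r2,r0 held:RD_PORT  <A:0 Mu:1 Ld:1 B:0 rd:0 wr:2>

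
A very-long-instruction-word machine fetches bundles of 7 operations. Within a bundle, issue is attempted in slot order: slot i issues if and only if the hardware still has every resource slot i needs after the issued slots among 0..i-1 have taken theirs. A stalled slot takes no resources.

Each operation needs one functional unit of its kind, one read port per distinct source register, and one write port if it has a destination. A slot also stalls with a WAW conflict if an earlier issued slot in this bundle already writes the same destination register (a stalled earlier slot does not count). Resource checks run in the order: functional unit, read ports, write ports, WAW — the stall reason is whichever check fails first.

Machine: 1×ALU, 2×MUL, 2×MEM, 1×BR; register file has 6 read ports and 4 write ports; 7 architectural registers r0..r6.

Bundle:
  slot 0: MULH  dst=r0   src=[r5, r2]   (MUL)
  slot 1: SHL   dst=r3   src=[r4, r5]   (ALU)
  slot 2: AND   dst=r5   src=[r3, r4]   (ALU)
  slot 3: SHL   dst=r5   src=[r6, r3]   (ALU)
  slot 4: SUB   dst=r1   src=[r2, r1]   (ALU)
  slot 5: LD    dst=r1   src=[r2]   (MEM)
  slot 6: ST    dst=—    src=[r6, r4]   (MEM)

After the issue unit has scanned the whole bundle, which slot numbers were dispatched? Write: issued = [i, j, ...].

issued = [0, 1, 5]

(0) want 1×MUL +2rd +1wr — yes → AL1|MU1|ME2|BR1|rd4|wr3
(1) want 1×ALU +2rd +1wr — yes → AL0|MU1|ME2|BR1|rd2|wr2
(2) want 1×ALU +2rd +1wr — FU → AL0|MU1|ME2|BR1|rd2|wr2
(3) want 1×ALU +2rd +1wr — FU → AL0|MU1|ME2|BR1|rd2|wr2
(4) want 1×ALU +2rd +1wr — FU → AL0|MU1|ME2|BR1|rd2|wr2
(5) want 1×MEM +1rd +1wr — yes → AL0|MU1|ME1|BR1|rd1|wr1
(6) want 1×MEM +2rd +0wr — RD_PORT → AL0|MU1|ME1|BR1|rd1|wr1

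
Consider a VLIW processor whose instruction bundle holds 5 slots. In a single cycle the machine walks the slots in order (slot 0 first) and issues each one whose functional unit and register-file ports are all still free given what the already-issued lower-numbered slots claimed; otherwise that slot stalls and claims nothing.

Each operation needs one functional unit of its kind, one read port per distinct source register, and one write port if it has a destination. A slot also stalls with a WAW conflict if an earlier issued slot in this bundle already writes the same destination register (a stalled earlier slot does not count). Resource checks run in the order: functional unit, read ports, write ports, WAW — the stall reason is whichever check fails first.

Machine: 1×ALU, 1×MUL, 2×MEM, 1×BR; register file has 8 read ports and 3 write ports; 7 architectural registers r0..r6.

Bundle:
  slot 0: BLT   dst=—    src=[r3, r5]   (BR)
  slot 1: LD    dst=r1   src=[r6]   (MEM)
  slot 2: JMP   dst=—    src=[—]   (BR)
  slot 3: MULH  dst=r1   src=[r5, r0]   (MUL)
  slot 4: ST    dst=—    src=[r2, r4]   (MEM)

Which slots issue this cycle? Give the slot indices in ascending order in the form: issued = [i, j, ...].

issued = [0, 1, 4]

#0 BR src=r3,r5 dispatched  <A:1 Mu:1 Ld:2 B:0 rd:6 wr:3>
#1 MEM src=r6 dispatched  <A:1 Mu:1 Ld:1 B:0 rd:5 wr:2>
#2 BR src=- held:FU  <A:1 Mu:1 Ld:1 B:0 rd:5 wr:2>
#3 MUL src=r5,r0 held:WAW  <A:1 Mu:1 Ld:1 B:0 rd:5 wr:2>
#4 MEM src=r2,r4 dispatched  <A:1 Mu:1 Ld:0 B:0 rd:3 wr:2>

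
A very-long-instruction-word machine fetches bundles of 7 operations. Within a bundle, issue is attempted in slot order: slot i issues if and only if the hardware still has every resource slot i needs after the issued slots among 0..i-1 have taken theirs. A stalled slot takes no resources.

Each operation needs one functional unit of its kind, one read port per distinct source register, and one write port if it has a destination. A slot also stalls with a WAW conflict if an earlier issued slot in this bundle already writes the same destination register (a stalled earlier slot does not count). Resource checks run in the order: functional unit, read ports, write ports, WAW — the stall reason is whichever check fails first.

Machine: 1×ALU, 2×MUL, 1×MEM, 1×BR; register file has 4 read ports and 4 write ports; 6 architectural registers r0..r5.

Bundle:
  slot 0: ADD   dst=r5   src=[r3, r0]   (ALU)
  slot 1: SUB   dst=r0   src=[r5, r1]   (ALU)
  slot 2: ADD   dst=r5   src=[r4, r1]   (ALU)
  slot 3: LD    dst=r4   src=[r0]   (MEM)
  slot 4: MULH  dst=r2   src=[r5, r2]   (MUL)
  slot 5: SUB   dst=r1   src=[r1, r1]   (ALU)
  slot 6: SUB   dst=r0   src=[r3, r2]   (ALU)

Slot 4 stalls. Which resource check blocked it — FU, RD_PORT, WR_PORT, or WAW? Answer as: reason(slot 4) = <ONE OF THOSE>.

  0. ALU→r5 ⇒ go  {0A/2Mu/1Ld/1B | 2r 3w}
  1. ALU→r0 ⇒ no(FU)  {0A/2Mu/1Ld/1B | 2r 3w}
  2. ALU→r5 ⇒ no(FU)  {0A/2Mu/1Ld/1B | 2r 3w}
  3. MEM→r4 ⇒ go  {0A/2Mu/0Ld/1B | 1r 2w}
  4. MUL→r2 ⇒ no(RD_PORT)  {0A/2Mu/0Ld/1B | 1r 2w}
  5. ALU→r1 ⇒ no(FU)  {0A/2Mu/0Ld/1B | 1r 2w}
  6. ALU→r0 ⇒ no(FU)  {0A/2Mu/0Ld/1B | 1r 2w}

reason(slot 4) = RD_PORT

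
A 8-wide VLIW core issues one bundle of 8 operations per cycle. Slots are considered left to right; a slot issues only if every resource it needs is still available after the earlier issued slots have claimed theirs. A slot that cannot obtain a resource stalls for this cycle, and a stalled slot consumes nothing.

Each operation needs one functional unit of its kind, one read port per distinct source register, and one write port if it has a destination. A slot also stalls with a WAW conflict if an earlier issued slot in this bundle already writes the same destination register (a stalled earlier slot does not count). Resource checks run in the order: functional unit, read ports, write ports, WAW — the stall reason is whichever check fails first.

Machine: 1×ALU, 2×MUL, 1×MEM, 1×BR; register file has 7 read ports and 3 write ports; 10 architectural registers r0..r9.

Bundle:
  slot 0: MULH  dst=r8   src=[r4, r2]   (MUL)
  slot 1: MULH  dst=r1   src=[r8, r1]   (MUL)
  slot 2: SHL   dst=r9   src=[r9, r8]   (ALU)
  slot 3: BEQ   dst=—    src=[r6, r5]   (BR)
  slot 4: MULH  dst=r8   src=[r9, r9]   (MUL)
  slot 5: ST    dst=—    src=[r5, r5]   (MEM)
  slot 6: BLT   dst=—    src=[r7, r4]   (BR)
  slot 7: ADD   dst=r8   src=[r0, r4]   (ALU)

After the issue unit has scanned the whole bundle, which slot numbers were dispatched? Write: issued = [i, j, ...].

  0. MUL→r8 ⇒ go  {1A/1Mu/1Ld/1B | 5r 2w}
  1. MUL→r1 ⇒ go  {1A/0Mu/1Ld/1B | 3r 1w}
  2. ALU→r9 ⇒ go  {0A/0Mu/1Ld/1B | 1r 0w}
  3. BR ⇒ no(RD_PORT)  {0A/0Mu/1Ld/1B | 1r 0w}
  4. MUL→r8 ⇒ no(FU)  {0A/0Mu/1Ld/1B | 1r 0w}
  5. MEM ⇒ go  {0A/0Mu/0Ld/1B | 0r 0w}
  6. BR ⇒ no(RD_PORT)  {0A/0Mu/0Ld/1B | 0r 0w}
  7. ALU→r8 ⇒ no(FU)  {0A/0Mu/0Ld/1B | 0r 0w}

issued = [0, 1, 2, 5]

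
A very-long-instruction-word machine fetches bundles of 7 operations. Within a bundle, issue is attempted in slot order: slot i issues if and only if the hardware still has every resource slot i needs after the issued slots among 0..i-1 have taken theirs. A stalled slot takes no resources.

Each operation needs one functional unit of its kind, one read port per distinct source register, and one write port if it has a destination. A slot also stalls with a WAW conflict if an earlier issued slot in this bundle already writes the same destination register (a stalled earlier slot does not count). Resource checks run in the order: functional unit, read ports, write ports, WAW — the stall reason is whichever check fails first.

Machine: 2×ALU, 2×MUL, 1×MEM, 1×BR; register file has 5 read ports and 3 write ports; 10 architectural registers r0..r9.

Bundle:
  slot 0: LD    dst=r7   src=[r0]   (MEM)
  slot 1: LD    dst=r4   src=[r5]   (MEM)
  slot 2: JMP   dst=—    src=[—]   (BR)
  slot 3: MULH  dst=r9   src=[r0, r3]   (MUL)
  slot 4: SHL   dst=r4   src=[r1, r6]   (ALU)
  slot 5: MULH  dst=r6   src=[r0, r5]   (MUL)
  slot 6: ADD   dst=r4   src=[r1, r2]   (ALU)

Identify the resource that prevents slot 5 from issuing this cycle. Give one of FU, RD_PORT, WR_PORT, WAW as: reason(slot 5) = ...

reason(slot 5) = RD_PORT

  0. MEM→r7 ⇒ go  {2A/2Mu/0Ld/1B | 4r 2w}
  1. MEM→r4 ⇒ no(FU)  {2A/2Mu/0Ld/1B | 4r 2w}
  2. BR ⇒ go  {2A/2Mu/0Ld/0B | 4r 2w}
  3. MUL→r9 ⇒ go  {2A/1Mu/0Ld/0B | 2r 1w}
  4. ALU→r4 ⇒ go  {1A/1Mu/0Ld/0B | 0r 0w}
  5. MUL→r6 ⇒ no(RD_PORT)  {1A/1Mu/0Ld/0B | 0r 0w}
  6. ALU→r4 ⇒ no(RD_PORT)  {1A/1Mu/0Ld/0B | 0r 0w}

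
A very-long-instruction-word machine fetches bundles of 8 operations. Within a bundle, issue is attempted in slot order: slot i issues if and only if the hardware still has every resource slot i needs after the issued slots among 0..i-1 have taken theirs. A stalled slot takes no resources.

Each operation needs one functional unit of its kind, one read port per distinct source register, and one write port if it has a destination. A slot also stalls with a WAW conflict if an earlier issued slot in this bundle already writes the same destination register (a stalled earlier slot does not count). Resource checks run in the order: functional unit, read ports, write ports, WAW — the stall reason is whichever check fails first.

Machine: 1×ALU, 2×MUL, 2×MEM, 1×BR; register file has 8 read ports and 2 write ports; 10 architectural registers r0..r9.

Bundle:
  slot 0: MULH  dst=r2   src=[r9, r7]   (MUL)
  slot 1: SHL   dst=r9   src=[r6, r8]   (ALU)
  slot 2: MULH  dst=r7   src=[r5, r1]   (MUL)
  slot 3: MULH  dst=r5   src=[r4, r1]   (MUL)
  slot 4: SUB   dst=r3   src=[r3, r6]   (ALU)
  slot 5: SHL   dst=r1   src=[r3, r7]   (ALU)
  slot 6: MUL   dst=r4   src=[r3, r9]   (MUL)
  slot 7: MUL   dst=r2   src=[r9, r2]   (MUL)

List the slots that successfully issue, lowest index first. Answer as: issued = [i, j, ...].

slot 0 (MUL): ISSUE — free A1,Mu1,Ld2,B1 rp6 wp1
slot 1 (ALU): ISSUE — free A0,Mu1,Ld2,B1 rp4 wp0
slot 2 (MUL): stall WR_PORT — free A0,Mu1,Ld2,B1 rp4 wp0
slot 3 (MUL): stall WR_PORT — free A0,Mu1,Ld2,B1 rp4 wp0
slot 4 (ALU): stall FU — free A0,Mu1,Ld2,B1 rp4 wp0
slot 5 (ALU): stall FU — free A0,Mu1,Ld2,B1 rp4 wp0
slot 6 (MUL): stall WR_PORT — free A0,Mu1,Ld2,B1 rp4 wp0
slot 7 (MUL): stall WR_PORT — free A0,Mu1,Ld2,B1 rp4 wp0

issued = [0, 1]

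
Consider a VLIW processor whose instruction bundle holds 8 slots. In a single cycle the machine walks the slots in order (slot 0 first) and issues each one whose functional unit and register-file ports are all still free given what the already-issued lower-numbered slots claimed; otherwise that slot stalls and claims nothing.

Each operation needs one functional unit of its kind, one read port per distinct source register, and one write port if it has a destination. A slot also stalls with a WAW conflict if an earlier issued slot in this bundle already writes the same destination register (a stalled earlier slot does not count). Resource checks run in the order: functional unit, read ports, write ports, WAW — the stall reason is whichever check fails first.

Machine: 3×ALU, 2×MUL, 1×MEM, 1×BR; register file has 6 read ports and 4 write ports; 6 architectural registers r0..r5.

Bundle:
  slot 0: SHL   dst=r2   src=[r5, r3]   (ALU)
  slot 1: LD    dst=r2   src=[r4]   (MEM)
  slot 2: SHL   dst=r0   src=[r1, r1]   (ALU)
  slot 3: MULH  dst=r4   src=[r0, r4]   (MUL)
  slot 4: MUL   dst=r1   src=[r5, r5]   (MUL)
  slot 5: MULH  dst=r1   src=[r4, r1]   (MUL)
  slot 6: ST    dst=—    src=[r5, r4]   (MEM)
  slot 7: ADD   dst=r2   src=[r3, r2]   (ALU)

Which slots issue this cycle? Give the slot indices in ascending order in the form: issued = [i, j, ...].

issued = [0, 2, 3, 4]

(0) want 1×ALU +2rd +1wr — yes → AL2|MU2|ME1|BR1|rd4|wr3
(1) want 1×MEM +1rd +1wr — WAW → AL2|MU2|ME1|BR1|rd4|wr3
(2) want 1×ALU +1rd +1wr — yes → AL1|MU2|ME1|BR1|rd3|wr2
(3) want 1×MUL +2rd +1wr — yes → AL1|MU1|ME1|BR1|rd1|wr1
(4) want 1×MUL +1rd +1wr — yes → AL1|MU0|ME1|BR1|rd0|wr0
(5) want 1×MUL +2rd +1wr — FU → AL1|MU0|ME1|BR1|rd0|wr0
(6) want 1×MEM +2rd +0wr — RD_PORT → AL1|MU0|ME1|BR1|rd0|wr0
(7) want 1×ALU +2rd +1wr — RD_PORT → AL1|MU0|ME1|BR1|rd0|wr0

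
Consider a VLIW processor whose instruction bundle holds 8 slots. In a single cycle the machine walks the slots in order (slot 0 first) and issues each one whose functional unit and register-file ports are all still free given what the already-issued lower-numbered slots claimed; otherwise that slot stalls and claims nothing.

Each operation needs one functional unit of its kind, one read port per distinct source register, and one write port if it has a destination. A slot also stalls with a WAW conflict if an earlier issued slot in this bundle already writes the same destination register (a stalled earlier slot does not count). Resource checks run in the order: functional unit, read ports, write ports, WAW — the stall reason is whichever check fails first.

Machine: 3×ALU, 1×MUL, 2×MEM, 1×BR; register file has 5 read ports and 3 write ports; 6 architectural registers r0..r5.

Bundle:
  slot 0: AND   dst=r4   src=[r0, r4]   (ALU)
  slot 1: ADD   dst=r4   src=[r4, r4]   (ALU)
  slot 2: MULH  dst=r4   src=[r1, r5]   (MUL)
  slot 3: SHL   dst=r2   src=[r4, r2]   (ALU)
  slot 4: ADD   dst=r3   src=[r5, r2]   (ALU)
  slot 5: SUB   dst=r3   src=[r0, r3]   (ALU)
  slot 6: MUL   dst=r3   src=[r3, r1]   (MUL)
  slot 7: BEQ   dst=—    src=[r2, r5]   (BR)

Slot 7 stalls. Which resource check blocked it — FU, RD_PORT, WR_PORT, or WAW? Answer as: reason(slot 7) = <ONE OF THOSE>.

reason(slot 7) = RD_PORT

[0] ALU needs rd=2 wr=1: ok; after: ALU=2 MUL=1 MEM=2 BR=1, R=3, W=2
[1] ALU needs rd=1 wr=1: WAW; after: ALU=2 MUL=1 MEM=2 BR=1, R=3, W=2
[2] MUL needs rd=2 wr=1: WAW; after: ALU=2 MUL=1 MEM=2 BR=1, R=3, W=2
[3] ALU needs rd=2 wr=1: ok; after: ALU=1 MUL=1 MEM=2 BR=1, R=1, W=1
[4] ALU needs rd=2 wr=1: RD_PORT; after: ALU=1 MUL=1 MEM=2 BR=1, R=1, W=1
[5] ALU needs rd=2 wr=1: RD_PORT; after: ALU=1 MUL=1 MEM=2 BR=1, R=1, W=1
[6] MUL needs rd=2 wr=1: RD_PORT; after: ALU=1 MUL=1 MEM=2 BR=1, R=1, W=1
[7] BR needs rd=2 wr=0: RD_PORT; after: ALU=1 MUL=1 MEM=2 BR=1, R=1, W=1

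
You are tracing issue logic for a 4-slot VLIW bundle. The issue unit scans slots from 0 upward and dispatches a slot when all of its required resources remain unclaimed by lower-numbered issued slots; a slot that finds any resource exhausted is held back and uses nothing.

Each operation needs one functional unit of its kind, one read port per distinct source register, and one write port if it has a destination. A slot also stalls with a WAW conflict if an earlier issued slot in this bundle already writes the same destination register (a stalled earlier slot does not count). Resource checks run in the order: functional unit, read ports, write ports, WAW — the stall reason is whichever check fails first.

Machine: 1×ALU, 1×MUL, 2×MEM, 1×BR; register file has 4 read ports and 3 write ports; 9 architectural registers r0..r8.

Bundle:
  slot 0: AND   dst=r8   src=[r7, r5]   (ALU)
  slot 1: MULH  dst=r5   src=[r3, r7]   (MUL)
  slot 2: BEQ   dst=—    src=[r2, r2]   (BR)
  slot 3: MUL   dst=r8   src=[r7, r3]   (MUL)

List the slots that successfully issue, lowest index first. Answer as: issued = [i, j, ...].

(0) want 1×ALU +2rd +1wr — yes → AL0|MU1|ME2|BR1|rd2|wr2
(1) want 1×MUL +2rd +1wr — yes → AL0|MU0|ME2|BR1|rd0|wr1
(2) want 1×BR +1rd +0wr — RD_PORT → AL0|MU0|ME2|BR1|rd0|wr1
(3) want 1×MUL +2rd +1wr — FU → AL0|MU0|ME2|BR1|rd0|wr1

issued = [0, 1]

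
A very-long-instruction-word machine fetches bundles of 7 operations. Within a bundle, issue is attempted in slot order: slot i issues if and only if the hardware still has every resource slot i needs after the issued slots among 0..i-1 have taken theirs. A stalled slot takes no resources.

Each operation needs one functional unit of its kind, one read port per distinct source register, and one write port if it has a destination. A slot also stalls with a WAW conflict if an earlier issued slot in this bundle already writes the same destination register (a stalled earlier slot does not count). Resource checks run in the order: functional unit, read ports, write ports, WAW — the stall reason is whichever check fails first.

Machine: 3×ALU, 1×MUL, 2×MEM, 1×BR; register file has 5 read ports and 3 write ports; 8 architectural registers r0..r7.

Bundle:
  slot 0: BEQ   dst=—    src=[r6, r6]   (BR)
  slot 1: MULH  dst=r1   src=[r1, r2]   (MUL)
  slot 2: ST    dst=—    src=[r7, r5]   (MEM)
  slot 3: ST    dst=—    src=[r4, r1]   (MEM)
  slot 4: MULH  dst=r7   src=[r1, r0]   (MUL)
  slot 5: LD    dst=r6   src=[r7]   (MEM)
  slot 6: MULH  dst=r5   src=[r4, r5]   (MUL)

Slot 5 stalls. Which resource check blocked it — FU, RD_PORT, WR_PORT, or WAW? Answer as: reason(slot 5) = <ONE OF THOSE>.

  0. BR ⇒ go  {3A/1Mu/2Ld/0B | 4r 3w}
  1. MUL→r1 ⇒ go  {3A/0Mu/2Ld/0B | 2r 2w}
  2. MEM ⇒ go  {3A/0Mu/1Ld/0B | 0r 2w}
  3. MEM ⇒ no(RD_PORT)  {3A/0Mu/1Ld/0B | 0r 2w}
  4. MUL→r7 ⇒ no(FU)  {3A/0Mu/1Ld/0B | 0r 2w}
  5. MEM→r6 ⇒ no(RD_PORT)  {3A/0Mu/1Ld/0B | 0r 2w}
  6. MUL→r5 ⇒ no(FU)  {3A/0Mu/1Ld/0B | 0r 2w}

reason(slot 5) = RD_PORT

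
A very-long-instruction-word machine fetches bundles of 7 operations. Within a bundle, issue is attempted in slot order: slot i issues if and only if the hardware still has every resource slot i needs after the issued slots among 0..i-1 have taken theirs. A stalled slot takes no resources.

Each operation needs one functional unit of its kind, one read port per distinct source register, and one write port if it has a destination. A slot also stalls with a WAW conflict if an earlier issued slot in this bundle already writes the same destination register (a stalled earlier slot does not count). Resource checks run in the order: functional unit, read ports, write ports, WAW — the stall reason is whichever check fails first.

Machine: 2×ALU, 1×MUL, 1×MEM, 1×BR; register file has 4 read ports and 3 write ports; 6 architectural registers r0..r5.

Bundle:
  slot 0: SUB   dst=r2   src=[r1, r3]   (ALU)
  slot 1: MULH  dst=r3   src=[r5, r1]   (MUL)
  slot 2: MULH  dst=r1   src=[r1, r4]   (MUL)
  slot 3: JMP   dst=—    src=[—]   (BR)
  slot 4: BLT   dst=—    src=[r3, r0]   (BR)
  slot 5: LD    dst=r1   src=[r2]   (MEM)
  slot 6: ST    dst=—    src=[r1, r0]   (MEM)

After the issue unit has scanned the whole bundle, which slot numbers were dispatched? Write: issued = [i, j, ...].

[0] ALU needs rd=2 wr=1: ok; after: ALU=1 MUL=1 MEM=1 BR=1, R=2, W=2
[1] MUL needs rd=2 wr=1: ok; after: ALU=1 MUL=0 MEM=1 BR=1, R=0, W=1
[2] MUL needs rd=2 wr=1: FU; after: ALU=1 MUL=0 MEM=1 BR=1, R=0, W=1
[3] BR needs rd=0 wr=0: ok; after: ALU=1 MUL=0 MEM=1 BR=0, R=0, W=1
[4] BR needs rd=2 wr=0: FU; after: ALU=1 MUL=0 MEM=1 BR=0, R=0, W=1
[5] MEM needs rd=1 wr=1: RD_PORT; after: ALU=1 MUL=0 MEM=1 BR=0, R=0, W=1
[6] MEM needs rd=2 wr=0: RD_PORT; after: ALU=1 MUL=0 MEM=1 BR=0, R=0, W=1

issued = [0, 1, 3]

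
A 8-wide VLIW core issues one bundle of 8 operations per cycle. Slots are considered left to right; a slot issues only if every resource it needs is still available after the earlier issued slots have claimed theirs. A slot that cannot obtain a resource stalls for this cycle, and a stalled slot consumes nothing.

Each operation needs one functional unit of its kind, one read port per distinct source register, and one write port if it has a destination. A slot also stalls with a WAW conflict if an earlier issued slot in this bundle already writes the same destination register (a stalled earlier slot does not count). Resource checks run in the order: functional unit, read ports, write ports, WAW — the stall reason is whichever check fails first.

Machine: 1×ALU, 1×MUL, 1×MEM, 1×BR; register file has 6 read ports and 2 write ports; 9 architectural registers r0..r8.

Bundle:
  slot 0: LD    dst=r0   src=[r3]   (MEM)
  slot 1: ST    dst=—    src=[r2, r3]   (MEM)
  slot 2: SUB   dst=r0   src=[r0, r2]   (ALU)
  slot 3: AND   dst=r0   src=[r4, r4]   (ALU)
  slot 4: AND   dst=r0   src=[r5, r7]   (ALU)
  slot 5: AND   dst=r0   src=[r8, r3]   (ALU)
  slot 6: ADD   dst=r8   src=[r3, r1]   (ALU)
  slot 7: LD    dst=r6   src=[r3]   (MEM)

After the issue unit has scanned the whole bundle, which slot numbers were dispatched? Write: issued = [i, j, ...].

  0. MEM→r0 ⇒ go  {1A/1Mu/0Ld/1B | 5r 1w}
  1. MEM ⇒ no(FU)  {1A/1Mu/0Ld/1B | 5r 1w}
  2. ALU→r0 ⇒ no(WAW)  {1A/1Mu/0Ld/1B | 5r 1w}
  3. ALU→r0 ⇒ no(WAW)  {1A/1Mu/0Ld/1B | 5r 1w}
  4. ALU→r0 ⇒ no(WAW)  {1A/1Mu/0Ld/1B | 5r 1w}
  5. ALU→r0 ⇒ no(WAW)  {1A/1Mu/0Ld/1B | 5r 1w}
  6. ALU→r8 ⇒ go  {0A/1Mu/0Ld/1B | 3r 0w}
  7. MEM→r6 ⇒ no(FU)  {0A/1Mu/0Ld/1B | 3r 0w}

issued = [0, 6]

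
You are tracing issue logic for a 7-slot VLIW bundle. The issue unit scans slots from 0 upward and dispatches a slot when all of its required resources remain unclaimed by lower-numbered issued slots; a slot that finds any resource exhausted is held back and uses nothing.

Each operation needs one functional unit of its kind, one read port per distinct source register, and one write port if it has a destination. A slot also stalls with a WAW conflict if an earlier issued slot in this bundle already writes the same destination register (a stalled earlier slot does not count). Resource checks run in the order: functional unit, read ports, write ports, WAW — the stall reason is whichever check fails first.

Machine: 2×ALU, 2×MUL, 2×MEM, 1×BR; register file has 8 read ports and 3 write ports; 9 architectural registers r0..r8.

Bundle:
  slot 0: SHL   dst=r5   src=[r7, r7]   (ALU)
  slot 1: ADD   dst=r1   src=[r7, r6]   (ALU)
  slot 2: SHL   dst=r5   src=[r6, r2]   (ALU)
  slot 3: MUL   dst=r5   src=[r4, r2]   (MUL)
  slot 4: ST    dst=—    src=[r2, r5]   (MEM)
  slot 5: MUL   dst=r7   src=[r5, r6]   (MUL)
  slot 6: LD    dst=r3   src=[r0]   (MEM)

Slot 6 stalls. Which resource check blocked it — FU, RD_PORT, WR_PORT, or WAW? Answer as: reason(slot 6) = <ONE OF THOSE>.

reason(slot 6) = WR_PORT

[0] ALU needs rd=1 wr=1: ok; after: ALU=1 MUL=2 MEM=2 BR=1, R=7, W=2
[1] ALU needs rd=2 wr=1: ok; after: ALU=0 MUL=2 MEM=2 BR=1, R=5, W=1
[2] ALU needs rd=2 wr=1: FU; after: ALU=0 MUL=2 MEM=2 BR=1, R=5, W=1
[3] MUL needs rd=2 wr=1: WAW; after: ALU=0 MUL=2 MEM=2 BR=1, R=5, W=1
[4] MEM needs rd=2 wr=0: ok; after: ALU=0 MUL=2 MEM=1 BR=1, R=3, W=1
[5] MUL needs rd=2 wr=1: ok; after: ALU=0 MUL=1 MEM=1 BR=1, R=1, W=0
[6] MEM needs rd=1 wr=1: WR_PORT; after: ALU=0 MUL=1 MEM=1 BR=1, R=1, W=0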